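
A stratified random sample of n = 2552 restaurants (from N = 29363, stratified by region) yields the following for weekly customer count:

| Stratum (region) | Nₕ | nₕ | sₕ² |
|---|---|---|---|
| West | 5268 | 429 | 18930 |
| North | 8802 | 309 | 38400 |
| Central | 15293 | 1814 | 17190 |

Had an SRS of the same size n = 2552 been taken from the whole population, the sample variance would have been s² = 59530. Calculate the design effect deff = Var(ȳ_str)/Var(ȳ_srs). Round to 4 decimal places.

0.6735

Var(ȳ_str) = Σ Wₕ²(1−fₕ)sₕ²/nₕ with Wₕ = Nₕ/29363:
  West: (5268/29363)²·(1−429/5268)·18930/429 = 1.3046495
  North: (8802/29363)²·(1−309/8802)·38400/309 = 10.774928
  Central: (15293/29363)²·(1−1814/15293)·17190/1814 = 2.2656254
  → Var(ȳ_str) = 14.345203.
Var(ȳ_srs) = (1 − 2552/29363)·59530/2552 = 21.299421.
deff = 14.345203 / 21.299421 = 0.6735.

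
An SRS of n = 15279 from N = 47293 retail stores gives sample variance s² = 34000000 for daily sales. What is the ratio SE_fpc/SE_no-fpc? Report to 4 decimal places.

f = n/N = 15279/47293 = 0.32307107.
SE_no-fpc = √(s²/n) = 47.172837; SE_fpc = √((1−f)s²/n) = 38.811777.
Ratio = √(1−f) = 0.82275691.

0.8228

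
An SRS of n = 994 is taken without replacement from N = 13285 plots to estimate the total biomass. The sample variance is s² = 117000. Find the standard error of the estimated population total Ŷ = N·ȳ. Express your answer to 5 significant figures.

Var(Ŷ) = N²·Var(ȳ) = N²·(1 − n/N)·s²/n.
f = 994/13285 = 0.07482123; Var(ȳ) = 0.92517877·117000/994 = 108.89931.
Var(Ŷ) = 13285² · 108.89931 = 1.9219773 × 10^10.
SE(Ŷ) = √(1.9219773 × 10^10) = 138640.

138640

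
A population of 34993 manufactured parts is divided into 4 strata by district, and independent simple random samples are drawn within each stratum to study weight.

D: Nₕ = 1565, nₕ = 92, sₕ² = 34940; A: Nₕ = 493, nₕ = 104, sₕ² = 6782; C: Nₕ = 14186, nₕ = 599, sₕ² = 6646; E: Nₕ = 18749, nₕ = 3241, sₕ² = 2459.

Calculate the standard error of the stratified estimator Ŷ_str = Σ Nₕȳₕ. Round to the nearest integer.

Var(Ŷ_str) = Σₕ Nₕ²(1 − fₕ)sₕ²/nₕ.
D: 1565²·(1 − 92/1565)·34940/92 = 8.7549196 × 10^8.
A: 493²·(1 − 104/493)·6782/104 = 1.2506073 × 10^7.
C: 14186²·(1 − 599/14186)·6646/599 = 2.1385384 × 10^9.
E: 18749²·(1 − 3241/18749)·2459/3241 = 2.2060401 × 10^8.
Sum = 3.2471404 × 10^9.
SE = √(3.2471404 × 10^9) = 56984.

56984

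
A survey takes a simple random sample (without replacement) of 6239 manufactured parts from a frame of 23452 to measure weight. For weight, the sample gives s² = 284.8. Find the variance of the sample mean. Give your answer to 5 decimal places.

0.03350

Under SRS without replacement, Var(ȳ) = (1 − f)·s²/n with f = n/N = 6239/23452 = 0.26603275.
Var(ȳ) = (1 − 0.26603275)·284.8/6239 = 0.73396725·0.045648341 = 0.033504387.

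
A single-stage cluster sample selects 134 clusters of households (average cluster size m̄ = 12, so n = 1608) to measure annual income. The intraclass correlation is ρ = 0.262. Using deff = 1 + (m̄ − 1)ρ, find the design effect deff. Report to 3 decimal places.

deff = 1 + (12 − 1)·0.262 = 1 + 2.882 = 3.882.

3.882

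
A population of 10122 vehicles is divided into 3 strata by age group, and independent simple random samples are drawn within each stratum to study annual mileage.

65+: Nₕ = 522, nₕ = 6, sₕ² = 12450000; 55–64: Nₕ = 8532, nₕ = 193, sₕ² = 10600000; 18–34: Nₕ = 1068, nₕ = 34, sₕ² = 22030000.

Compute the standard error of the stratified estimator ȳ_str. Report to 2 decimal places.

224.90

Var(ȳ_str) = Σₕ Wₕ²(1 − fₕ)sₕ²/nₕ with Wₕ = Nₕ/N, N = 10122.
65+: Wₕ = 0.05157084; term = 0.05157084²·(1 − 0.01149425)·12450000/6 = 5455.1367.
55–64: Wₕ = 0.84291642; term = 0.84291642²·(1 − 0.02262072)·10600000/193 = 38140.002.
18–34: Wₕ = 0.10551274; term = 0.10551274²·(1 − 0.03183521)·22030000/34 = 6983.8468.
Sum = 50578.986.
SE = √(50578.986) = 224.90.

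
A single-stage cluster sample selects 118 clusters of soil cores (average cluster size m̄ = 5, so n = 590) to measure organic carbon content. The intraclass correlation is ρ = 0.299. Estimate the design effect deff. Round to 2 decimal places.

2.20

deff = 1 + (5 − 1)·0.299 = 1 + 1.196 = 2.196.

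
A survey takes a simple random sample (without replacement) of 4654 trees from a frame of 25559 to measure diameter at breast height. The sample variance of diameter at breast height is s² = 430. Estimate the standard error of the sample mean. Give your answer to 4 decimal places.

Under SRS without replacement, Var(ȳ) = (1 − f)·s²/n with f = n/N = 4654/25559 = 0.18208850.
Var(ȳ) = (1 − 0.18208850)·430/4654 = 0.81791150·0.09239364 = 0.07556982.
SE(ȳ) = √(0.07556982) = 0.2749.

0.2749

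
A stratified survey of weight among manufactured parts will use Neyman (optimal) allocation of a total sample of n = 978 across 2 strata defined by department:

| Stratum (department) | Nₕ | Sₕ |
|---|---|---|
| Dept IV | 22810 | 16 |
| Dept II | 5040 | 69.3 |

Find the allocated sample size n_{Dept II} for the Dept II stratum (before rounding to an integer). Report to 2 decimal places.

478.26

Neyman allocation: nₕ = n·NₕSₕ / Σⱼ NⱼSⱼ.
Σ NⱼSⱼ = 22810·16 + 5040·69.3 = 714232.
n_{Dept II} = 978·5040·69.3 / 714232 = 478.26.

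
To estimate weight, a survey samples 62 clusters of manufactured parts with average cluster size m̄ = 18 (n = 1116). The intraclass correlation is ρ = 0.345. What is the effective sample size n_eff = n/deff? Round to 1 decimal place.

162.6

deff = 1 + (18 − 1)·0.345 = 1 + 5.865 = 6.865.
n_eff = 1116 / 6.865 = 162.6.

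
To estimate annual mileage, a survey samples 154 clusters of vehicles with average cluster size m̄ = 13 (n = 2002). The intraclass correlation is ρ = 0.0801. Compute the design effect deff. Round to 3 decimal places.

deff = 1 + (13 − 1)·0.0801 = 1 + 0.9612 = 1.9612.

1.961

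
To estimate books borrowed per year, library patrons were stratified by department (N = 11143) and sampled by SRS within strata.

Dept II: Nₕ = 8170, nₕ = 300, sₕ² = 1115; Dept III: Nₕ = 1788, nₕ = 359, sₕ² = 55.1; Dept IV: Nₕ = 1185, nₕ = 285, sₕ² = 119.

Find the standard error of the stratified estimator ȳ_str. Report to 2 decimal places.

Var(ȳ_str) = Σₕ Wₕ²(1 − fₕ)sₕ²/nₕ with Wₕ = Nₕ/N, N = 11143.
Dept II: Wₕ = 0.73319573; term = 0.73319573²·(1 − 0.03671971)·1115/300 = 1.9246251.
Dept III: Wₕ = 0.16045948; term = 0.16045948²·(1 − 0.20078300)·55.1/359 = 0.0031582946.
Dept IV: Wₕ = 0.10634479; term = 0.10634479²·(1 − 0.24050633)·119/285 = 0.0035863998.
Sum = 1.9313698.
SE = √(1.9313698) = 1.39.

1.39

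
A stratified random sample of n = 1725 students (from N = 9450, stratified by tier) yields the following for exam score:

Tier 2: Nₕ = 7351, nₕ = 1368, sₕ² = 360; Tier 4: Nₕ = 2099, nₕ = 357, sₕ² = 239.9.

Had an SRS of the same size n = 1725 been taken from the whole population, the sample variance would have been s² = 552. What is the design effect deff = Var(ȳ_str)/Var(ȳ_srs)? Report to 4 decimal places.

0.6006

Var(ȳ_str) = Σ Wₕ²(1−fₕ)sₕ²/nₕ with Wₕ = Nₕ/9450:
  Tier 2: (7351/9450)²·(1−1368/7351)·360/1368 = 0.12960394
  Tier 4: (2099/9450)²·(1−357/2099)·239.9/357 = 0.027514334
  → Var(ȳ_str) = 0.15711827.
Var(ȳ_srs) = (1 − 1725/9450)·552/1725 = 0.2615873.
deff = 0.15711827 / 0.2615873 = 0.6006.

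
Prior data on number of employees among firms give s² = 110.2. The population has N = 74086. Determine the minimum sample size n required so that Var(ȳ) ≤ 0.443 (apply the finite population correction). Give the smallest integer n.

248

Without fpc, n₀ = s²/D = 110.2/0.443 = 248.7585.
With fpc, (1 − n/N)·s²/n ≤ D requires n ≥ n₀/(1 + n₀/N) = 248.7585/(1 + 248.7585/74086) = 247.9260.
Rounding up, n = 248.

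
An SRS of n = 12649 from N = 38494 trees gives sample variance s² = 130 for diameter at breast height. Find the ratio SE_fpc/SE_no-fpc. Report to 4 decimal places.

0.8194

f = n/N = 12649/38494 = 0.32859666.
SE_no-fpc = √(s²/n) = 0.10137797; SE_fpc = √((1−f)s²/n) = 0.083068301.
Ratio = √(1−f) = 0.81939205.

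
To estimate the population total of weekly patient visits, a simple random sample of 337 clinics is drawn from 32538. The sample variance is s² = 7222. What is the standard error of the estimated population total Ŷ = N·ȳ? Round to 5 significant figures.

149850

Var(Ŷ) = N²·Var(ȳ) = N²·(1 − n/N)·s²/n.
f = 337/32538 = 0.01035712; Var(ȳ) = 0.98964288·7222/337 = 21.208311.
Var(Ŷ) = 32538² · 21.208311 = 2.2453694 × 10^10.
SE(Ŷ) = √(2.2453694 × 10^10) = 149850.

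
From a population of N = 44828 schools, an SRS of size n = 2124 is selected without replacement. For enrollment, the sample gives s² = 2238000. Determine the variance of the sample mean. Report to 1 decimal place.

Under SRS without replacement, Var(ȳ) = (1 − f)·s²/n with f = n/N = 2124/44828 = 0.04738110.
Var(ȳ) = (1 − 0.04738110)·2238000/2124 = 0.95261890·1053.6723 = 1003.7482.

1003.7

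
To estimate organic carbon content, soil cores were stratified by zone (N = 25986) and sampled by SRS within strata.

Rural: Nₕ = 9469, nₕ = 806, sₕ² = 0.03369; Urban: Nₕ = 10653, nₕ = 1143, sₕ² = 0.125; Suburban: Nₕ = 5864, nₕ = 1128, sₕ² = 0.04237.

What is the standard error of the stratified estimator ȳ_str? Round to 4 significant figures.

0.004799

Var(ȳ_str) = Σₕ Wₕ²(1 − fₕ)sₕ²/nₕ with Wₕ = Nₕ/N, N = 25986.
Rural: Wₕ = 0.36438852; term = 0.36438852²·(1 − 0.08511986)·0.03369/806 = 5.0776122 × 10^-6.
Urban: Wₕ = 0.40995151; term = 0.40995151²·(1 − 0.10729372)·0.125/1143 = 1.6407309 × 10^-5.
Suburban: Wₕ = 0.22565997; term = 0.22565997²·(1 − 0.19236016)·0.04237/1128 = 1.5448138 × 10^-6.
Sum = 2.3029735 × 10^-5.
SE = √(2.3029735 × 10^-5) = 0.004799.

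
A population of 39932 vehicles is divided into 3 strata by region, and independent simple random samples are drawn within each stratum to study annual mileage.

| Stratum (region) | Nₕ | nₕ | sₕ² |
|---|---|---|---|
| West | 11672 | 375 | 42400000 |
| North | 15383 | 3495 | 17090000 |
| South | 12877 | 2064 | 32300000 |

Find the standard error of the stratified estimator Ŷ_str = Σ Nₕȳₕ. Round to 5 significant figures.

4.2405 × 10^6

Var(Ŷ_str) = Σₕ Nₕ²(1 − fₕ)sₕ²/nₕ.
West: 11672²·(1 − 375/11672)·42400000/375 = 1.4908811 × 10^13.
North: 15383²·(1 − 3495/15383)·17090000/3495 = 8.942207 × 10^11.
South: 12877²·(1 − 2064/12877)·32300000/2064 = 2.1789824 × 10^12.
Sum = 1.7982014 × 10^13.
SE = √(1.7982014 × 10^13) = 4.2405 × 10^6.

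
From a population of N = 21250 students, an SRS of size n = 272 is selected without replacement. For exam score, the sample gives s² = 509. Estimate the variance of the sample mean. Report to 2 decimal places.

1.85

Under SRS without replacement, Var(ȳ) = (1 − f)·s²/n with f = n/N = 272/21250 = 0.01280000.
Var(ȳ) = (1 − 0.01280000)·509/272 = 0.98720000·1.8713235 = 1.8473706.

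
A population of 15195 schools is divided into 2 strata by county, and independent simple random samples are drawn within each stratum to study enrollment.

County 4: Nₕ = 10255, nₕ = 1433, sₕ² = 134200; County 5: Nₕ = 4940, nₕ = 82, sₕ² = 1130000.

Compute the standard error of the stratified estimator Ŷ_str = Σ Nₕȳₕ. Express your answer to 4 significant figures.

582400

Var(Ŷ_str) = Σₕ Nₕ²(1 − fₕ)sₕ²/nₕ.
County 4: 10255²·(1 − 1433/10255)·134200/1433 = 8.4724506 × 10^9.
County 5: 4940²·(1 − 82/4940)·1130000/82 = 3.3071131 × 10^11.
Sum = 3.3918376 × 10^11.
SE = √(3.3918376 × 10^11) = 582400.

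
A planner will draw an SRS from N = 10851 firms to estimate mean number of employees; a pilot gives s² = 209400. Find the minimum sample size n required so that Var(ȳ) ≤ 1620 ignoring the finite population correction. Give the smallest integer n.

130

Without fpc, n₀ = s²/D = 209400/1620 = 129.2593.
Rounding up, n = 130.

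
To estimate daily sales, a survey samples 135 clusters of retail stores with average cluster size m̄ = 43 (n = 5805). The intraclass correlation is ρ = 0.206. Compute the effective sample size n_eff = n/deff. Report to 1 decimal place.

601.4

deff = 1 + (43 − 1)·0.206 = 1 + 8.652 = 9.652.
n_eff = 5805 / 9.652 = 601.4.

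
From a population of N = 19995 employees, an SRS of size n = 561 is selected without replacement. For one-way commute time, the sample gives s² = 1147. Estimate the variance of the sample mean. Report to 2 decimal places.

1.99

Under SRS without replacement, Var(ȳ) = (1 − f)·s²/n with f = n/N = 561/19995 = 0.02805701.
Var(ȳ) = (1 − 0.02805701)·1147/561 = 0.97194299·2.0445633 = 1.9871989.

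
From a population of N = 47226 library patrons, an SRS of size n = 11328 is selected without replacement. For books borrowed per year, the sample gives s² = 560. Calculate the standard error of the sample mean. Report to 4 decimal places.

Under SRS without replacement, Var(ȳ) = (1 − f)·s²/n with f = n/N = 11328/47226 = 0.23986787.
Var(ȳ) = (1 − 0.23986787)·560/11328 = 0.76013213·0.049435028 = 0.037577153.
SE(ȳ) = √(0.037577153) = 0.1938.

0.1938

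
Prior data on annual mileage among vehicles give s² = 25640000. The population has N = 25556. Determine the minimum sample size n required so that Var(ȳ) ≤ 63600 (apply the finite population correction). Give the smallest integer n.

Without fpc, n₀ = s²/D = 25640000/63600 = 403.1447.
With fpc, (1 − n/N)·s²/n ≤ D requires n ≥ n₀/(1 + n₀/N) = 403.1447/(1 + 403.1447/25556) = 396.8839.
Rounding up, n = 397.

397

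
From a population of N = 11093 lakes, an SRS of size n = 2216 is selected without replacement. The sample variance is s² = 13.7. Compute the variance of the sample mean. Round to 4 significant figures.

0.004947

Under SRS without replacement, Var(ȳ) = (1 − f)·s²/n with f = n/N = 2216/11093 = 0.19976562.
Var(ȳ) = (1 − 0.19976562)·13.7/2216 = 0.80023438·0.0061823105 = 0.0049472974.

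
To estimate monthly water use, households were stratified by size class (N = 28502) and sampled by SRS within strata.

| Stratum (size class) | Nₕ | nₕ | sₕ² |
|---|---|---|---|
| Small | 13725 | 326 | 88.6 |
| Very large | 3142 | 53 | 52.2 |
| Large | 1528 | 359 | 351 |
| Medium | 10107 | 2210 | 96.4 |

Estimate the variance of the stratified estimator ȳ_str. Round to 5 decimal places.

Var(ȳ_str) = Σₕ Wₕ²(1 − fₕ)sₕ²/nₕ with Wₕ = Nₕ/N, N = 28502.
Small: Wₕ = 0.48154515; term = 0.48154515²·(1 − 0.02375228)·88.6/326 = 0.061524797.
Very large: Wₕ = 0.11023788; term = 0.11023788²·(1 − 0.01686824)·52.2/53 = 0.011767062.
Large: Wₕ = 0.05361027; term = 0.05361027²·(1 − 0.23494764)·351/359 = 0.0021498089.
Medium: Wₕ = 0.35460669; term = 0.35460669²·(1 − 0.21866033)·96.4/2210 = 0.0042856677.
Sum = 0.079727336.

0.07973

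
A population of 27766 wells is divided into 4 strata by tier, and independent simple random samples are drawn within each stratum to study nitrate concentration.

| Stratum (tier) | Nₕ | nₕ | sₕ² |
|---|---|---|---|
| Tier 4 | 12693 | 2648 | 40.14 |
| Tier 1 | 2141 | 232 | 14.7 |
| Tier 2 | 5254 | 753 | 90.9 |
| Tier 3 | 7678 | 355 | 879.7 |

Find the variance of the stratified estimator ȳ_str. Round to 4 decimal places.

Var(ȳ_str) = Σₕ Wₕ²(1 − fₕ)sₕ²/nₕ with Wₕ = Nₕ/N, N = 27766.
Tier 4: Wₕ = 0.45714183; term = 0.45714183²·(1 − 0.20861892)·40.14/2648 = 0.0025069575.
Tier 1: Wₕ = 0.07710869; term = 0.07710869²·(1 − 0.10836058)·14.7/232 = 3.3591184 × 10^-4.
Tier 2: Wₕ = 0.18922423; term = 0.18922423²·(1 − 0.14331938)·90.9/753 = 0.0037028946.
Tier 3: Wₕ = 0.27652525; term = 0.27652525²·(1 − 0.04623600)·879.7/355 = 0.18072438.
Sum = 0.18727014.

0.1873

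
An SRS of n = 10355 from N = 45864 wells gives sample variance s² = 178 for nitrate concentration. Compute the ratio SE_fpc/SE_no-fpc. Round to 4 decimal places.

f = n/N = 10355/45864 = 0.22577621.
SE_no-fpc = √(s²/n) = 0.13110974; SE_fpc = √((1−f)s²/n) = 0.11536344.
Ratio = √(1−f) = 0.87989988.

0.8799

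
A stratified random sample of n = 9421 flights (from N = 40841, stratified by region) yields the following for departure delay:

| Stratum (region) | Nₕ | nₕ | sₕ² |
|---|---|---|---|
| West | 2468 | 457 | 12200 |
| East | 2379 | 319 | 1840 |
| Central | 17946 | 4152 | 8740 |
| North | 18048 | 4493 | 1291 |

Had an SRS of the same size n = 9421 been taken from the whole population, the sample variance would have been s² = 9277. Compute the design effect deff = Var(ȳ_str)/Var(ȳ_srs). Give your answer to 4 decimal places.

0.5952

Var(ȳ_str) = Σ Wₕ²(1−fₕ)sₕ²/nₕ with Wₕ = Nₕ/40841:
  West: (2468/40841)²·(1−457/2468)·12200/457 = 0.079434309
  East: (2379/40841)²·(1−319/2379)·1840/319 = 0.016947126
  Central: (17946/40841)²·(1−4152/17946)·8740/4152 = 0.31240591
  North: (18048/40841)²·(1−4493/18048)·1291/4493 = 0.042143024
  → Var(ȳ_str) = 0.45093037.
Var(ȳ_srs) = (1 − 9421/40841)·9277/9421 = 0.75756581.
deff = 0.45093037 / 0.75756581 = 0.5952.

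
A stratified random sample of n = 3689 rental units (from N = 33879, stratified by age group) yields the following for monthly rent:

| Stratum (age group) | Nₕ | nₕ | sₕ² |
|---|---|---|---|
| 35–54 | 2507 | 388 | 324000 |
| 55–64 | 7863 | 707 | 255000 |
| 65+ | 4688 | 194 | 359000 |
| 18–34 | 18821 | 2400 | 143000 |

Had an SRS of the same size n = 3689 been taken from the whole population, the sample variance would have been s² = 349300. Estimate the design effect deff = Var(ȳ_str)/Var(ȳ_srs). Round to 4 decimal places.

0.8481

Var(ȳ_str) = Σ Wₕ²(1−fₕ)sₕ²/nₕ with Wₕ = Nₕ/33879:
  35–54: (2507/33879)²·(1−388/2507)·324000/388 = 3.8648924
  55–64: (7863/33879)²·(1−707/7863)·255000/707 = 17.681463
  65+: (4688/33879)²·(1−194/4688)·359000/194 = 33.966612
  18–34: (18821/33879)²·(1−2400/18821)·143000/2400 = 16.043751
  → Var(ȳ_str) = 71.556718.
Var(ȳ_srs) = (1 − 3689/33879)·349300/3689 = 84.376685.
deff = 71.556718 / 84.376685 = 0.8481.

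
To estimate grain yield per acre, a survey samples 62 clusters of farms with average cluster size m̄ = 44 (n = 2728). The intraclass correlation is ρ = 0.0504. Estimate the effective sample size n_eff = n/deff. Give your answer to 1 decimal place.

deff = 1 + (44 − 1)·0.0504 = 1 + 2.1672 = 3.1672.
n_eff = 2728 / 3.1672 = 861.3.

861.3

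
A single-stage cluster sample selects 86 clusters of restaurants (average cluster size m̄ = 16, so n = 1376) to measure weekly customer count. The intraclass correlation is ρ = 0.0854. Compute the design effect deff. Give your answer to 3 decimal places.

deff = 1 + (16 − 1)·0.0854 = 1 + 1.281 = 2.281.

2.281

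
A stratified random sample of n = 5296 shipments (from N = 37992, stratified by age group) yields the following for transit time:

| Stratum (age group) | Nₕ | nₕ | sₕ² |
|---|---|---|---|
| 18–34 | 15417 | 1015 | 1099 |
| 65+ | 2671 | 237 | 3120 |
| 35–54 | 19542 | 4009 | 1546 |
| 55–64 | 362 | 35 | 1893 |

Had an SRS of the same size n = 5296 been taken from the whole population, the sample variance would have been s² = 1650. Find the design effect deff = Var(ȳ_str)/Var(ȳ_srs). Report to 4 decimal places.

Var(ȳ_str) = Σ Wₕ²(1−fₕ)sₕ²/nₕ with Wₕ = Nₕ/37992:
  18–34: (15417/37992)²·(1−1015/15417)·1099/1015 = 0.16655973
  65+: (2671/37992)²·(1−237/2671)·3120/237 = 0.059294771
  35–54: (19542/37992)²·(1−4009/19542)·1546/4009 = 0.081098621
  55–64: (362/37992)²·(1−35/362)·1893/35 = 0.0044356225
  → Var(ȳ_str) = 0.31138874.
Var(ȳ_srs) = (1 − 5296/37992)·1650/5296 = 0.2681257.
deff = 0.31138874 / 0.2681257 = 1.1614.

1.1614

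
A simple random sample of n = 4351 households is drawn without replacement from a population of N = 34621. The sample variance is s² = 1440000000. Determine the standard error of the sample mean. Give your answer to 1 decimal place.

Under SRS without replacement, Var(ȳ) = (1 − f)·s²/n with f = n/N = 4351/34621 = 0.12567517.
Var(ȳ) = (1 − 0.12567517)·1440000000/4351 = 0.87432483·330958.4 = 289365.15.
SE(ȳ) = √(289365.15) = 537.9.

537.9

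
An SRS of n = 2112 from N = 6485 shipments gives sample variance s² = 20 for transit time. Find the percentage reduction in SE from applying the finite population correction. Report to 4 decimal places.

f = n/N = 2112/6485 = 0.32567463.
SE_no-fpc = √(s²/n) = 0.097312368; SE_fpc = √((1−f)s²/n) = 0.079910305.
Ratio = √(1−f) = 0.82117316. Reduction = 100·(1 − 0.82117316) = 17.8827%.

17.8827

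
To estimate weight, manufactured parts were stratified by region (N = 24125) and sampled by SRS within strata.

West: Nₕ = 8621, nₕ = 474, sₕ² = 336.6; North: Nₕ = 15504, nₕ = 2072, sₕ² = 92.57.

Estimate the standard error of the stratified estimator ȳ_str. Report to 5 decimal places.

0.31887

Var(ȳ_str) = Σₕ Wₕ²(1 − fₕ)sₕ²/nₕ with Wₕ = Nₕ/N, N = 24125.
West: Wₕ = 0.35734715; term = 0.35734715²·(1 − 0.05498202)·336.6/474 = 0.085695198.
North: Wₕ = 0.64265285; term = 0.64265285²·(1 − 0.13364293)·92.57/2072 = 0.01598565.
Sum = 0.10168085.
SE = √(0.10168085) = 0.31887.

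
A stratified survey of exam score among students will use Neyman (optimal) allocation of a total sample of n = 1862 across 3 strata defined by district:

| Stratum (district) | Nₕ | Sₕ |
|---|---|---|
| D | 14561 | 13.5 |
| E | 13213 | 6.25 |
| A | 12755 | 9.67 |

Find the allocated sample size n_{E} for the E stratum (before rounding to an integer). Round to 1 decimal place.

382.0

Neyman allocation: nₕ = n·NₕSₕ / Σⱼ NⱼSⱼ.
Σ NⱼSⱼ = 14561·13.5 + 13213·6.25 + 12755·9.67 = 402495.6.
n_{E} = 1862·13213·6.25 / 402495.6 = 382.0.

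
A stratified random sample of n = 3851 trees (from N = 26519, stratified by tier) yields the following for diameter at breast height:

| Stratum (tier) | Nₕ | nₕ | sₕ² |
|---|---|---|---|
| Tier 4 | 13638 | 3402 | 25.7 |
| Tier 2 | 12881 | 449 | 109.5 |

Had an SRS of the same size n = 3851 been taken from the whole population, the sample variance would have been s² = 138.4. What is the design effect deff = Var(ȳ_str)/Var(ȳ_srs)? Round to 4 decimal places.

Var(ȳ_str) = Σ Wₕ²(1−fₕ)sₕ²/nₕ with Wₕ = Nₕ/26519:
  Tier 4: (13638/26519)²·(1−3402/13638)·25.7/3402 = 0.0014995657
  Tier 2: (12881/26519)²·(1−449/12881)·109.5/449 = 0.055532097
  → Var(ȳ_str) = 0.057031663.
Var(ȳ_srs) = (1 − 3851/26519)·138.4/3851 = 0.030719818.
deff = 0.057031663 / 0.030719818 = 1.8565.

1.8565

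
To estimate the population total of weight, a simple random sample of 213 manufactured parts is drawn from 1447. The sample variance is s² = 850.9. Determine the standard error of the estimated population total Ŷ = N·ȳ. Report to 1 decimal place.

Var(Ŷ) = N²·Var(ȳ) = N²·(1 − n/N)·s²/n.
f = 213/1447 = 0.14720111; Var(ȳ) = 0.85279889·850.9/213 = 3.4067915.
Var(Ŷ) = 1447² · 3.4067915 = 7.1331707 × 10^6.
SE(Ŷ) = √(7.1331707 × 10^6) = 2670.8.

2670.8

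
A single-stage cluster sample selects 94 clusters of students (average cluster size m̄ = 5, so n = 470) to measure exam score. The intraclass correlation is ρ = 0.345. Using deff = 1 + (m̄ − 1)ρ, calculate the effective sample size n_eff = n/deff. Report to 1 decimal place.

deff = 1 + (5 − 1)·0.345 = 1 + 1.38 = 2.38.
n_eff = 470 / 2.38 = 197.5.

197.5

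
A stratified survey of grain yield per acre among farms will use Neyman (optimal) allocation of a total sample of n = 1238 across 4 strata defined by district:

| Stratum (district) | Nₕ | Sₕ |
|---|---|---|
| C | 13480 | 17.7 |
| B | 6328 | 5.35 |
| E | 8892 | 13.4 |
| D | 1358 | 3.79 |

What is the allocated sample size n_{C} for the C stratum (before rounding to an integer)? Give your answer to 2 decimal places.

744.50

Neyman allocation: nₕ = n·NₕSₕ / Σⱼ NⱼSⱼ.
Σ NⱼSⱼ = 13480·17.7 + 6328·5.35 + 8892·13.4 + 1358·3.79 = 396750.42.
n_{C} = 1238·13480·17.7 / 396750.42 = 744.50.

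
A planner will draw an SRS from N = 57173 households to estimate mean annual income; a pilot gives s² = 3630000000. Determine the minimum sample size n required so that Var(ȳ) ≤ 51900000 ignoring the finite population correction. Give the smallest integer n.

Without fpc, n₀ = s²/D = 3630000000/51900000 = 69.9422.
Rounding up, n = 70.

70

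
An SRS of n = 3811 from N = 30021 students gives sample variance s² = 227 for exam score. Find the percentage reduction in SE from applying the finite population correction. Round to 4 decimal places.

6.5626

f = n/N = 3811/30021 = 0.12694447.
SE_no-fpc = √(s²/n) = 0.24405823; SE_fpc = √((1−f)s²/n) = 0.22804176.
Ratio = √(1−f) = 0.93437440. Reduction = 100·(1 − 0.93437440) = 6.5626%.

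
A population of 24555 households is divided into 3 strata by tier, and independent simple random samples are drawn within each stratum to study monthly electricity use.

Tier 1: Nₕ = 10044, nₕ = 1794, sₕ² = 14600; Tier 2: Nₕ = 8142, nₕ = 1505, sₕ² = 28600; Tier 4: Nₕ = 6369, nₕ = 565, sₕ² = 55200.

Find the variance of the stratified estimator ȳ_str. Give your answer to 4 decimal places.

Var(ȳ_str) = Σₕ Wₕ²(1 − fₕ)sₕ²/nₕ with Wₕ = Nₕ/N, N = 24555.
Tier 1: Wₕ = 0.40904093; term = 0.40904093²·(1 − 0.17861410)·14600/1794 = 1.1184361.
Tier 2: Wₕ = 0.33158216; term = 0.33158216²·(1 − 0.18484402)·28600/1505 = 1.7031487.
Tier 4: Wₕ = 0.25937691; term = 0.25937691²·(1 − 0.08871094)·55200/565 = 5.9897598.
Sum = 8.8113446.

8.8113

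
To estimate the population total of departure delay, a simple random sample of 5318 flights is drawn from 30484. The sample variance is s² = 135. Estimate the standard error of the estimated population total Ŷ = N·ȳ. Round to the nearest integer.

Var(Ŷ) = N²·Var(ȳ) = N²·(1 − n/N)·s²/n.
f = 5318/30484 = 0.17445217; Var(ȳ) = 0.82554783·135/5318 = 0.020956931.
Var(Ŷ) = 30484² · 0.020956931 = 1.9474736 × 10^7.
SE(Ŷ) = √(1.9474736 × 10^7) = 4413.

4413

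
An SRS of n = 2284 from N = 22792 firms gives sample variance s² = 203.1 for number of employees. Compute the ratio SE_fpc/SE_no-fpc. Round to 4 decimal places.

0.9486

f = n/N = 2284/22792 = 0.10021060.
SE_no-fpc = √(s²/n) = 0.2981995; SE_fpc = √((1−f)s²/n) = 0.28286378.
Ratio = √(1−f) = 0.94857230.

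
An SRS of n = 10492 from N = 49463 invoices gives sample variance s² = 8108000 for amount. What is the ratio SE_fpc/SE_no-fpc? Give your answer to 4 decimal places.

f = n/N = 10492/49463 = 0.21211815.
SE_no-fpc = √(s²/n) = 27.798908; SE_fpc = √((1−f)s²/n) = 24.675063.
Ratio = √(1−f) = 0.88762709.

0.8876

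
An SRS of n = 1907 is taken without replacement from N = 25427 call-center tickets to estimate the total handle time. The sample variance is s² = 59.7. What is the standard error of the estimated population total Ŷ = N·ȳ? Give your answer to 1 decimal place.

4326.9

Var(Ŷ) = N²·Var(ȳ) = N²·(1 − n/N)·s²/n.
f = 1907/25427 = 0.07499902; Var(ȳ) = 0.92500098·59.7/1907 = 0.028957818.
Var(Ŷ) = 25427² · 0.028957818 = 1.8722166 × 10^7.
SE(Ŷ) = √(1.8722166 × 10^7) = 4326.9.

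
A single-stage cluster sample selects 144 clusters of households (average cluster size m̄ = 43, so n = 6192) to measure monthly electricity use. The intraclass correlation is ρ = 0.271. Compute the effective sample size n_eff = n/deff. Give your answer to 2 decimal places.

500.08

deff = 1 + (43 − 1)·0.271 = 1 + 11.382 = 12.382.
n_eff = 6192 / 12.382 = 500.08.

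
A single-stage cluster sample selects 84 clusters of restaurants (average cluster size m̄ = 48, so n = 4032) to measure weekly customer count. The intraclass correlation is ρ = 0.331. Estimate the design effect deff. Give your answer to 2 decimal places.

16.56

deff = 1 + (48 − 1)·0.331 = 1 + 15.557 = 16.557.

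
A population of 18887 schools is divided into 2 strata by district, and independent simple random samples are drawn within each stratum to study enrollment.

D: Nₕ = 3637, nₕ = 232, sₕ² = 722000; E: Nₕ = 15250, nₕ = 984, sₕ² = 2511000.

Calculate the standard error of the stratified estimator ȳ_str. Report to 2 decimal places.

40.80

Var(ȳ_str) = Σₕ Wₕ²(1 − fₕ)sₕ²/nₕ with Wₕ = Nₕ/N, N = 18887.
D: Wₕ = 0.19256632; term = 0.19256632²·(1 − 0.06378884)·722000/232 = 108.03977.
E: Wₕ = 0.80743368; term = 0.80743368²·(1 − 0.06452459)·2511000/984 = 1556.3158.
Sum = 1664.3556.
SE = √(1664.3556) = 40.80.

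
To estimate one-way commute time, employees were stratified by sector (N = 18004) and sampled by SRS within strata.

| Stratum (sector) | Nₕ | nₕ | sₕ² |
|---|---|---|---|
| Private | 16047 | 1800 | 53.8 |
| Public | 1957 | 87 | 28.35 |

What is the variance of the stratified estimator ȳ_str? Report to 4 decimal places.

Var(ȳ_str) = Σₕ Wₕ²(1 − fₕ)sₕ²/nₕ with Wₕ = Nₕ/N, N = 18004.
Private: Wₕ = 0.89130193; term = 0.89130193²·(1 − 0.11217050)·53.8/1800 = 0.021080895.
Public: Wₕ = 0.10869807; term = 0.10869807²·(1 − 0.04445580)·28.35/87 = 0.0036789868.
Sum = 0.024759882.

0.0248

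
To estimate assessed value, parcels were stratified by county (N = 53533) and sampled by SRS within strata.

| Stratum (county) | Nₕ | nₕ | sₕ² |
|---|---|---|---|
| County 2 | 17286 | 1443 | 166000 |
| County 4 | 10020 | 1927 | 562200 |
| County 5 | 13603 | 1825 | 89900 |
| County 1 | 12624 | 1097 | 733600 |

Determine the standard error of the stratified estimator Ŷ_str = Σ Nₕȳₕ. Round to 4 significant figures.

Var(Ŷ_str) = Σₕ Nₕ²(1 − fₕ)sₕ²/nₕ.
County 2: 17286²·(1 − 1443/17286)·166000/1443 = 3.150458 × 10^10.
County 4: 10020²·(1 − 1927/10020)·562200/1927 = 2.3658455 × 10^10.
County 5: 13603²·(1 − 1825/13603)·89900/1825 = 7.8922907 × 10^9.
County 1: 12624²·(1 − 1097/12624)·733600/1097 = 9.7311905 × 10^10.
Sum = 1.6036723 × 10^11.
SE = √(1.6036723 × 10^11) = 400500.

400500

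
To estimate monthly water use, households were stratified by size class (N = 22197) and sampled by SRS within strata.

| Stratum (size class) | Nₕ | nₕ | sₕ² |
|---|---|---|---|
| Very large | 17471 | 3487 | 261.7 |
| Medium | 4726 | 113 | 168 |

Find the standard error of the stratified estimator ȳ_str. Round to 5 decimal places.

Var(ȳ_str) = Σₕ Wₕ²(1 − fₕ)sₕ²/nₕ with Wₕ = Nₕ/N, N = 22197.
Very large: Wₕ = 0.78708835; term = 0.78708835²·(1 − 0.19958789)·261.7/3487 = 0.037214517.
Medium: Wₕ = 0.21291165; term = 0.21291165²·(1 − 0.02391028)·168/113 = 0.065783874.
Sum = 0.10299839.
SE = √(0.10299839) = 0.32093.

0.32093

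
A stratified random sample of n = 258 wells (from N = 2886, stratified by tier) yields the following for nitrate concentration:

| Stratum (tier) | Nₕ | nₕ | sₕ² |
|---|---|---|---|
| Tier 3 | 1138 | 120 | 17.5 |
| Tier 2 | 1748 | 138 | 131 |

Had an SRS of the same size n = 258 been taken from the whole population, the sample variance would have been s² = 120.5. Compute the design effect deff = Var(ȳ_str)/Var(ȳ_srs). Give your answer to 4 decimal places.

Var(ȳ_str) = Σ Wₕ²(1−fₕ)sₕ²/nₕ with Wₕ = Nₕ/2886:
  Tier 3: (1138/2886)²·(1−120/1138)·17.5/120 = 0.020284027
  Tier 2: (1748/2886)²·(1−138/1748)·131/138 = 0.32075014
  → Var(ȳ_str) = 0.34103417.
Var(ȳ_srs) = (1 − 258/2886)·120.5/258 = 0.42530097.
deff = 0.34103417 / 0.42530097 = 0.8019.

0.8019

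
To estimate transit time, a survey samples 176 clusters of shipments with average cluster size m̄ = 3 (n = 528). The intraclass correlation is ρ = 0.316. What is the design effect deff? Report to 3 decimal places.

deff = 1 + (3 − 1)·0.316 = 1 + 0.632 = 1.632.

1.632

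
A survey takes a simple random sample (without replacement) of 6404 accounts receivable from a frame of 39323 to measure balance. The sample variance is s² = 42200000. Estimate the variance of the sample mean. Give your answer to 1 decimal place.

5516.5

Under SRS without replacement, Var(ȳ) = (1 − f)·s²/n with f = n/N = 6404/39323 = 0.16285634.
Var(ȳ) = (1 − 0.16285634)·42200000/6404 = 0.83714366·6589.6315 = 5516.4682.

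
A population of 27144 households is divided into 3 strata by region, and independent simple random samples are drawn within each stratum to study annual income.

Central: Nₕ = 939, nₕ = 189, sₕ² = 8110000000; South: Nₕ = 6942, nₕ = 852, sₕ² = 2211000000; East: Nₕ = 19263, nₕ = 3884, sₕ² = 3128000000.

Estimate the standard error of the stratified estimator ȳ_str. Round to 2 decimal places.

716.75

Var(ȳ_str) = Σₕ Wₕ²(1 − fₕ)sₕ²/nₕ with Wₕ = Nₕ/N, N = 27144.
Central: Wₕ = 0.03459328; term = 0.03459328²·(1 − 0.20127796)·8110000000/189 = 41014.575.
South: Wₕ = 0.25574713; term = 0.25574713²·(1 − 0.12273120)·2211000000/852 = 148902.97.
East: Wₕ = 0.70965959; term = 0.70965959²·(1 − 0.20163007)·3128000000/3884 = 323811.19.
Sum = 513728.74.
SE = √(513728.74) = 716.75.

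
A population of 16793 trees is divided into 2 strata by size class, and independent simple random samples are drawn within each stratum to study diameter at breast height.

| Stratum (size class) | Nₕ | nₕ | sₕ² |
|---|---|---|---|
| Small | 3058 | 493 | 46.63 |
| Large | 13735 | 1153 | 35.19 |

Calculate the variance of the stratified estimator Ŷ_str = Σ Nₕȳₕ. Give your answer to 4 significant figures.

Var(Ŷ_str) = Σₕ Nₕ²(1 − fₕ)sₕ²/nₕ.
Small: 3058²·(1 − 493/3058)·46.63/493 = 741896.54.
Large: 13735²·(1 − 1153/13735)·35.19/1153 = 5.2743422 × 10^6.
Sum = 6.0162387 × 10^6.

6.016 × 10^6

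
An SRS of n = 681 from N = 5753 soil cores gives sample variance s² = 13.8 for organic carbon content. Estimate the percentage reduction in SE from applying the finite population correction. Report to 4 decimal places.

6.1050

f = n/N = 681/5753 = 0.11837302.
SE_no-fpc = √(s²/n) = 0.14235279; SE_fpc = √((1−f)s²/n) = 0.13366214.
Ratio = √(1−f) = 0.93894993. Reduction = 100·(1 − 0.93894993) = 6.1050%.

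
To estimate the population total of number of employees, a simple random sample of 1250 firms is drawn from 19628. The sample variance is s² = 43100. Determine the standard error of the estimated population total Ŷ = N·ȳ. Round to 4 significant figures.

Var(Ŷ) = N²·Var(ȳ) = N²·(1 − n/N)·s²/n.
f = 1250/19628 = 0.06368453; Var(ȳ) = 0.93631547·43100/1250 = 32.284157.
Var(Ŷ) = 19628² · 32.284157 = 1.2437742 × 10^10.
SE(Ŷ) = √(1.2437742 × 10^10) = 111500.

111500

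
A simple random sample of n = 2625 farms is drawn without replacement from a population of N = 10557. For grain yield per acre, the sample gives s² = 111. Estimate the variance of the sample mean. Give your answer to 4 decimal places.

0.0318

Under SRS without replacement, Var(ȳ) = (1 − f)·s²/n with f = n/N = 2625/10557 = 0.24865018.
Var(ȳ) = (1 − 0.24865018)·111/2625 = 0.75134982·0.042285714 = 0.031771364.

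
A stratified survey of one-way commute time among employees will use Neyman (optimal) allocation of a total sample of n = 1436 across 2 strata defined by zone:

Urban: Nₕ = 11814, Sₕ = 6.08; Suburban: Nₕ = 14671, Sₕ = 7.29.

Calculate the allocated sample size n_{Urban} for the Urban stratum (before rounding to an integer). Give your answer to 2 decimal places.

576.94

Neyman allocation: nₕ = n·NₕSₕ / Σⱼ NⱼSⱼ.
Σ NⱼSⱼ = 11814·6.08 + 14671·7.29 = 178780.71.
n_{Urban} = 1436·11814·6.08 / 178780.71 = 576.94.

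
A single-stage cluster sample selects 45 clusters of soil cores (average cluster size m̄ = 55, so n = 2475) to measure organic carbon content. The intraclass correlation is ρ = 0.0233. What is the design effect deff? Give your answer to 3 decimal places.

2.258

deff = 1 + (55 − 1)·0.0233 = 1 + 1.2582 = 2.2582.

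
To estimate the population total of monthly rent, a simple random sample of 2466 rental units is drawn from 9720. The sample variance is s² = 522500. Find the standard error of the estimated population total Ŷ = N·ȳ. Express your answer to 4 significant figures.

122200

Var(Ŷ) = N²·Var(ȳ) = N²·(1 − n/N)·s²/n.
f = 2466/9720 = 0.25370370; Var(ȳ) = 0.74629630·522500/2466 = 158.12645.
Var(Ŷ) = 9720² · 158.12645 = 1.4939534 × 10^10.
SE(Ŷ) = √(1.4939534 × 10^10) = 122200.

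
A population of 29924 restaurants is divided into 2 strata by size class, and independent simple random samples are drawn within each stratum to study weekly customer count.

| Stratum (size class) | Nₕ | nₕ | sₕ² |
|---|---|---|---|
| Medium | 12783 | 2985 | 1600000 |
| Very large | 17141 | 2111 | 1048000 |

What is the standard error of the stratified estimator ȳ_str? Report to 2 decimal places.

14.76

Var(ȳ_str) = Σₕ Wₕ²(1 − fₕ)sₕ²/nₕ with Wₕ = Nₕ/N, N = 29924.
Medium: Wₕ = 0.42718219; term = 0.42718219²·(1 − 0.23351326)·1600000/2985 = 74.973292.
Very large: Wₕ = 0.57281781; term = 0.57281781²·(1 − 0.12315501)·1048000/2111 = 142.83311.
Sum = 217.8064.
SE = √(217.8064) = 14.76.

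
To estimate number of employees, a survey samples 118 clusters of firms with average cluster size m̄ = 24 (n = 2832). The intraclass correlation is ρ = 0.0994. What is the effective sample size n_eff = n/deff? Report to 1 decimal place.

deff = 1 + (24 − 1)·0.0994 = 1 + 2.2862 = 3.2862.
n_eff = 2832 / 3.2862 = 861.8.

861.8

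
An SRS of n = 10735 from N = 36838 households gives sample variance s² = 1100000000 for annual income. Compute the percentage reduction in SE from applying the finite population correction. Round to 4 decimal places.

f = n/N = 10735/36838 = 0.29141104.
SE_no-fpc = √(s²/n) = 320.10711; SE_fpc = √((1−f)s²/n) = 269.45888.
Ratio = √(1−f) = 0.84177726. Reduction = 100·(1 − 0.84177726) = 15.8223%.

15.8223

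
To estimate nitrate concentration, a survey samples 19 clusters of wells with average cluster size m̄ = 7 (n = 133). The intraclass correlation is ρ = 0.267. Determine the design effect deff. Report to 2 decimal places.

2.60

deff = 1 + (7 − 1)·0.267 = 1 + 1.602 = 2.602.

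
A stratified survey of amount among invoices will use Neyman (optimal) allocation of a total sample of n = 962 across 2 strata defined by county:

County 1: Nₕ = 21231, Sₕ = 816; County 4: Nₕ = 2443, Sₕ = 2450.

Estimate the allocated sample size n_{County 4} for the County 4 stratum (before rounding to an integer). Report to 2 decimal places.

Neyman allocation: nₕ = n·NₕSₕ / Σⱼ NⱼSⱼ.
Σ NⱼSⱼ = 21231·816 + 2443·2450 = 2.3309846 × 10^7.
n_{County 4} = 962·2443·2450 / (2.3309846 × 10^7) = 247.02.

247.02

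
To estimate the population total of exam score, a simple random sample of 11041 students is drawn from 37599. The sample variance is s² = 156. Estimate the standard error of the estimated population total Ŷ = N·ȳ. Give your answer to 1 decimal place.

3756.2

Var(Ŷ) = N²·Var(ȳ) = N²·(1 − n/N)·s²/n.
f = 11041/37599 = 0.29365143; Var(ȳ) = 0.70634857·156/11041 = 0.0099801085.
Var(Ŷ) = 37599² · 0.0099801085 = 1.4108728 × 10^7.
SE(Ŷ) = √(1.4108728 × 10^7) = 3756.2.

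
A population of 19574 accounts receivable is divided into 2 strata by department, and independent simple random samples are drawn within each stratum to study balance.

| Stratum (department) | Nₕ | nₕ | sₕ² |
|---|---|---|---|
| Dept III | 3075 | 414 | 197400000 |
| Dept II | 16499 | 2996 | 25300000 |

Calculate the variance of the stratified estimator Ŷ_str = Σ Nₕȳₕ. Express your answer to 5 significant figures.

5.7829 × 10^12

Var(Ŷ_str) = Σₕ Nₕ²(1 − fₕ)sₕ²/nₕ.
Dept III: 3075²·(1 − 414/3075)·197400000/414 = 3.9015466 × 10^12.
Dept II: 16499²·(1 − 2996/16499)·25300000/2996 = 1.881337 × 10^12.
Sum = 5.7828836 × 10^12.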